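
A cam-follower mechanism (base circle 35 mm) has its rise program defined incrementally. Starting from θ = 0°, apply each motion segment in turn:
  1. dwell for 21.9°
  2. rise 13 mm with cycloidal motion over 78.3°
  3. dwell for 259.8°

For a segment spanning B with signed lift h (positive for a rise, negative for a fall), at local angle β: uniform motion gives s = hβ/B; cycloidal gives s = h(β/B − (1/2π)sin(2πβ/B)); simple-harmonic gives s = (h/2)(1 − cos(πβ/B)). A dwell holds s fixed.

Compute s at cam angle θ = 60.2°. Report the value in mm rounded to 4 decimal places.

seg 1 [0°–21.9°] dwell: s stays 0.0000
seg 2 [21.9°–100.2°] cycloidal, h=13: θ=60.2° here. β=38.3, B=78.3. 13·(0.4891 − sin(2π·0.4891)/(2π)) = 6.2179 → s = 6.2179

6.2179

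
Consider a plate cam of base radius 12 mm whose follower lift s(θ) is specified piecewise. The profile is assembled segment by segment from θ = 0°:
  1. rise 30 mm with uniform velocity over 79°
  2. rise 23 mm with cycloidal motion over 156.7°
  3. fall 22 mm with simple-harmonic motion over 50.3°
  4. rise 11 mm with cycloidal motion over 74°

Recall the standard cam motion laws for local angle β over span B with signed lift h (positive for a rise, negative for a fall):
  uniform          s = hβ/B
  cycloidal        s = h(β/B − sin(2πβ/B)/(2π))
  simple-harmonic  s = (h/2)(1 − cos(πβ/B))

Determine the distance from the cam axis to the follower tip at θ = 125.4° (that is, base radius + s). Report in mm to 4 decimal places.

seg 1 [0°–79°] uniform, h=30: full span → s += 30 → s = 30.0000
seg 2 [79°–235.7°] cycloidal, h=23: θ=125.4° here. β=46.4, B=156.7. 23·(0.2961 − sin(2π·0.2961)/(2π)) = 3.3024 → s = 33.3024
radial distance = base radius + s = 12 + 33.3024 = 45.3024

45.3024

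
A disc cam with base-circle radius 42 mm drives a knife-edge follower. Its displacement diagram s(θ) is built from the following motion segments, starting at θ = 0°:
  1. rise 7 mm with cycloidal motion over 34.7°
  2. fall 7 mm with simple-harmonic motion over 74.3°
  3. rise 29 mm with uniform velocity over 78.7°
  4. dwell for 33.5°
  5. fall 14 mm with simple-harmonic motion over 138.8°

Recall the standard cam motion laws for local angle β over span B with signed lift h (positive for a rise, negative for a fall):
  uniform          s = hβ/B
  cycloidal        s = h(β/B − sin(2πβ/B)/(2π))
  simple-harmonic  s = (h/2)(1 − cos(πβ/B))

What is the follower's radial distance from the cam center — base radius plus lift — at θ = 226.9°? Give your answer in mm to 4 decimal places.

seg 1 [0°–34.7°] cycloidal, h=7: full span → s += 7 → s = 7.0000
seg 2 [34.7°–109°] simple-harmonic, h=-7: full span → s += -7 → s = 0.0000
seg 3 [109°–187.7°] uniform, h=29: full span → s += 29 → s = 29.0000
seg 4 [187.7°–221.2°] dwell: s stays 29.0000
seg 5 [221.2°–360°] simple-harmonic, h=-14: θ=226.9° here. β=5.7, B=138.8. -14/2·(1 − cos(π·0.0411)) = -0.0582 → s = 28.9418
radial distance = base radius + s = 42 + 28.9418 = 70.9418

70.9418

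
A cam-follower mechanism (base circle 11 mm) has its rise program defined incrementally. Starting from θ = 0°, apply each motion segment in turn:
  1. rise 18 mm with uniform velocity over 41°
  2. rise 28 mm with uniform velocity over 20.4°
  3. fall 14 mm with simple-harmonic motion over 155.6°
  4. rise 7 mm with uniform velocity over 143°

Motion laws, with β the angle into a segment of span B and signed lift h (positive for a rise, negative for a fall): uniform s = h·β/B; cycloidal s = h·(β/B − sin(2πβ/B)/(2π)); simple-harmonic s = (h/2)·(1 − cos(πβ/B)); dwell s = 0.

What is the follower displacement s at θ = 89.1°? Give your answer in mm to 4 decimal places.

seg 1 [0°–41°] uniform, h=18: full span → s += 18 → s = 18.0000
seg 2 [41°–61.4°] uniform, h=28: full span → s += 28 → s = 46.0000
seg 3 [61.4°–217°] simple-harmonic, h=-14: θ=89.1° here. β=27.7, B=155.6. -14/2·(1 − cos(π·0.1780)) = -1.0665 → s = 44.9335

44.9335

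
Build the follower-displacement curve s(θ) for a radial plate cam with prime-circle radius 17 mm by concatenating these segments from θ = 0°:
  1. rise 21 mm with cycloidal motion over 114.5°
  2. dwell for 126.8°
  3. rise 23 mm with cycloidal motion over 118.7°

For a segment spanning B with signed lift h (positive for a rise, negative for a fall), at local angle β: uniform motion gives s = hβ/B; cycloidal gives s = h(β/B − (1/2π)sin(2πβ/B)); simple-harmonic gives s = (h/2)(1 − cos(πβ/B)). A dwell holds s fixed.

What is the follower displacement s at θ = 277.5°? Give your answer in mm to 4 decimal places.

seg 1 [0°–114.5°] cycloidal, h=21: full span → s += 21 → s = 21.0000
seg 2 [114.5°–241.3°] dwell: s stays 21.0000
seg 3 [241.3°–360°] cycloidal, h=23: θ=277.5° here. β=36.2, B=118.7. 23·(0.3050 − sin(2π·0.3050)/(2π)) = 3.5699 → s = 24.5699

24.5699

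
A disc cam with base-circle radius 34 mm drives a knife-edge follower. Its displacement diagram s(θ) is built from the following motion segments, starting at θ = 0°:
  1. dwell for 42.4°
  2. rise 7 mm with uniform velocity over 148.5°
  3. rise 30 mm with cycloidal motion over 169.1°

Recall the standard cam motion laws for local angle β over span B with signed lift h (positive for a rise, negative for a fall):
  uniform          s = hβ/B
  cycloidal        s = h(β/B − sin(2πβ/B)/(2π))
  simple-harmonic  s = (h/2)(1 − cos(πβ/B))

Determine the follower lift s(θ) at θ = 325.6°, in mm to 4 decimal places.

seg 1 [0°–42.4°] dwell: s stays 0.0000
seg 2 [42.4°–190.9°] uniform, h=7: full span → s += 7 → s = 7.0000
seg 3 [190.9°–360°] cycloidal, h=30: θ=325.6° here. β=134.7, B=169.1. 30·(0.7966 − sin(2π·0.7966)/(2π)) = 28.4688 → s = 35.4688

35.4688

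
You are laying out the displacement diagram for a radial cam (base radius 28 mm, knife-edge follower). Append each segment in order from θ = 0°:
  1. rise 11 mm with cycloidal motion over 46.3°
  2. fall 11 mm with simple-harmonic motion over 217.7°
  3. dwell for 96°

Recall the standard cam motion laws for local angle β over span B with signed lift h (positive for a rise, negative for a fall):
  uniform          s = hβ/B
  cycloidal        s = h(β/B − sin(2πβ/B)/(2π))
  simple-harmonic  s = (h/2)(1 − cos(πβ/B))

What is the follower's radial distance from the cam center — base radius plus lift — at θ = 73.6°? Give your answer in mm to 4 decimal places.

seg 1 [0°–46.3°] cycloidal, h=11: full span → s += 11 → s = 11.0000
seg 2 [46.3°–264°] simple-harmonic, h=-11: θ=73.6° here. β=27.3, B=217.7. -11/2·(1 − cos(π·0.1254)) = -0.4213 → s = 10.5787
radial distance = base radius + s = 28 + 10.5787 = 38.5787

38.5787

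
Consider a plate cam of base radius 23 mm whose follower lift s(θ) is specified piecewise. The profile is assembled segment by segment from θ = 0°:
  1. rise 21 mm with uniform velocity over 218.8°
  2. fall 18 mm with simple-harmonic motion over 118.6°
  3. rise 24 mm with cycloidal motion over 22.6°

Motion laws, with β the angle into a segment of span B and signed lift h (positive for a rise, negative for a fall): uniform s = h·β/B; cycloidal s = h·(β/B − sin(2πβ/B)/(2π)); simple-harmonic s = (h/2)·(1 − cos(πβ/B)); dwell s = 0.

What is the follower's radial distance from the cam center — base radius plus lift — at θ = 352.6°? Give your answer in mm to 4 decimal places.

seg 1 [0°–218.8°] uniform, h=21: full span → s += 21 → s = 21.0000
seg 2 [218.8°–337.4°] simple-harmonic, h=-18: full span → s += -18 → s = 3.0000
seg 3 [337.4°–360°] cycloidal, h=24: θ=352.6° here. β=15.2, B=22.6. 24·(0.6726 − sin(2π·0.6726)/(2π)) = 19.5181 → s = 22.5181
radial distance = base radius + s = 23 + 22.5181 = 45.5181

45.5181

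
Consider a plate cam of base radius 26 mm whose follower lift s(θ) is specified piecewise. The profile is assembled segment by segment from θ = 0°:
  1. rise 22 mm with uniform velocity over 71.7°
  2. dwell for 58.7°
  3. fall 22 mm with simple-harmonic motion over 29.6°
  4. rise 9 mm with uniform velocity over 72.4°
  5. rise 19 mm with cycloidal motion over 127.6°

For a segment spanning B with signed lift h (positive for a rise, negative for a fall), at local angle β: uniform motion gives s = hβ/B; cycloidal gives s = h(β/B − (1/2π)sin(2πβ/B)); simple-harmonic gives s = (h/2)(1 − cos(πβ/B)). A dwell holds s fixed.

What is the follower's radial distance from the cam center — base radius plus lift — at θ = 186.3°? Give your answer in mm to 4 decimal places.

seg 1 [0°–71.7°] uniform, h=22: full span → s += 22 → s = 22.0000
seg 2 [71.7°–130.4°] dwell: s stays 22.0000
seg 3 [130.4°–160°] simple-harmonic, h=-22: full span → s += -22 → s = 0.0000
seg 4 [160°–232.4°] uniform, h=9: θ=186.3° here. β=26.3, B=72.4. 9·26.3/72.4 = 3.2693 → s = 3.2693
radial distance = base radius + s = 26 + 3.2693 = 29.2693

29.2693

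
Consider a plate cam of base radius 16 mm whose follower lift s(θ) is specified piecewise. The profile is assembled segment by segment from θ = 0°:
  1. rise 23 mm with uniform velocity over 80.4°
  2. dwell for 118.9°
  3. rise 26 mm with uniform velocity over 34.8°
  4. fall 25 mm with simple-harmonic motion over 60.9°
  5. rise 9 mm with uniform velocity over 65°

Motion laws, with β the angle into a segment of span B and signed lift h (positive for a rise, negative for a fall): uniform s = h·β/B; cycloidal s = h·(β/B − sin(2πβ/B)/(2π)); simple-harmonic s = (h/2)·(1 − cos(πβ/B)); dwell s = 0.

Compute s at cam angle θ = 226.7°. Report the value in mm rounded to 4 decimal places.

seg 1 [0°–80.4°] uniform, h=23: full span → s += 23 → s = 23.0000
seg 2 [80.4°–199.3°] dwell: s stays 23.0000
seg 3 [199.3°–234.1°] uniform, h=26: θ=226.7° here. β=27.4, B=34.8. 26·27.4/34.8 = 20.4713 → s = 43.4713

43.4713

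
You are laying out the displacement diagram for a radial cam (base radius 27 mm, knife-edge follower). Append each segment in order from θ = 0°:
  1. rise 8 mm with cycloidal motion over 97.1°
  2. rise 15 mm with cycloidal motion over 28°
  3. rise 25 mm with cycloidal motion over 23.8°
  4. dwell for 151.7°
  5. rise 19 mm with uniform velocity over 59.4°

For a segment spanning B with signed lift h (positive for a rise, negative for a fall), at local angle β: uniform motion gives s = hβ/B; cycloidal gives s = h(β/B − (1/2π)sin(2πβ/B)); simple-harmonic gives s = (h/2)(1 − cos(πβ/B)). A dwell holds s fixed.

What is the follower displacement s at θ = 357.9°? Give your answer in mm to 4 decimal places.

seg 1 [0°–97.1°] cycloidal, h=8: full span → s += 8 → s = 8.0000
seg 2 [97.1°–125.1°] cycloidal, h=15: full span → s += 15 → s = 23.0000
seg 3 [125.1°–148.9°] cycloidal, h=25: full span → s += 25 → s = 48.0000
seg 4 [148.9°–300.6°] dwell: s stays 48.0000
seg 5 [300.6°–360°] uniform, h=19: θ=357.9° here. β=57.3, B=59.4. 19·57.3/59.4 = 18.3283 → s = 66.3283

66.3283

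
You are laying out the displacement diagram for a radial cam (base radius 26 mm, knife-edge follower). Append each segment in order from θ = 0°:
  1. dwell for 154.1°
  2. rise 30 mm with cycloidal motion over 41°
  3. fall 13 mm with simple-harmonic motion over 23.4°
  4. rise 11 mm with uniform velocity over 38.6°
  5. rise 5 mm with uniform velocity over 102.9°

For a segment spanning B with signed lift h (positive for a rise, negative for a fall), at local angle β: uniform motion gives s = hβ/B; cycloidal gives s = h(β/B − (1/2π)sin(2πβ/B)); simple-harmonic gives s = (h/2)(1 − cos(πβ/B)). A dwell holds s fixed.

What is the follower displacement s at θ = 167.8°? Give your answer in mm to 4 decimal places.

seg 1 [0°–154.1°] dwell: s stays 0.0000
seg 2 [154.1°–195.1°] cycloidal, h=30: θ=167.8° here. β=13.7, B=41. 30·(0.3341 − sin(2π·0.3341)/(2π)) = 5.9017 → s = 5.9017

5.9017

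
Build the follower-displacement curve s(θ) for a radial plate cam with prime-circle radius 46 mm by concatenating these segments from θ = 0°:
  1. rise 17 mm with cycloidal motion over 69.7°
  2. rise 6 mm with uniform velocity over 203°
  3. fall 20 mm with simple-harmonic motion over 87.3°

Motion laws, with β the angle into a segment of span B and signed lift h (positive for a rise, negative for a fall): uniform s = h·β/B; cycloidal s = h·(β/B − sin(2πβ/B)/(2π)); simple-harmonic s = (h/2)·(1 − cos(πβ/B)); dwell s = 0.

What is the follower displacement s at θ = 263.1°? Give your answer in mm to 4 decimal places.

seg 1 [0°–69.7°] cycloidal, h=17: full span → s += 17 → s = 17.0000
seg 2 [69.7°–272.7°] uniform, h=6: θ=263.1° here. β=193.4, B=203. 6·193.4/203 = 5.7163 → s = 22.7163

22.7163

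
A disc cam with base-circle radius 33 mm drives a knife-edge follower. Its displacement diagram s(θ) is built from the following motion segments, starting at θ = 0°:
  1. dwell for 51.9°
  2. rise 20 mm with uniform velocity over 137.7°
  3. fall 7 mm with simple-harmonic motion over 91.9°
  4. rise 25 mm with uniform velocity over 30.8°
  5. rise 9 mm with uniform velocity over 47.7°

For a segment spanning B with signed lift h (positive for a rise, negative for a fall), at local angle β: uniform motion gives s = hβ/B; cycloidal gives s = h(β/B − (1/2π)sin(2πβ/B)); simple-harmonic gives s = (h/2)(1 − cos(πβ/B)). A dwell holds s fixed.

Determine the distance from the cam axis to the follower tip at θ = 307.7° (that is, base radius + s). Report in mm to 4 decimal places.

seg 1 [0°–51.9°] dwell: s stays 0.0000
seg 2 [51.9°–189.6°] uniform, h=20: full span → s += 20 → s = 20.0000
seg 3 [189.6°–281.5°] simple-harmonic, h=-7: full span → s += -7 → s = 13.0000
seg 4 [281.5°–312.3°] uniform, h=25: θ=307.7° here. β=26.2, B=30.8. 25·26.2/30.8 = 21.2662 → s = 34.2662
radial distance = base radius + s = 33 + 34.2662 = 67.2662

67.2662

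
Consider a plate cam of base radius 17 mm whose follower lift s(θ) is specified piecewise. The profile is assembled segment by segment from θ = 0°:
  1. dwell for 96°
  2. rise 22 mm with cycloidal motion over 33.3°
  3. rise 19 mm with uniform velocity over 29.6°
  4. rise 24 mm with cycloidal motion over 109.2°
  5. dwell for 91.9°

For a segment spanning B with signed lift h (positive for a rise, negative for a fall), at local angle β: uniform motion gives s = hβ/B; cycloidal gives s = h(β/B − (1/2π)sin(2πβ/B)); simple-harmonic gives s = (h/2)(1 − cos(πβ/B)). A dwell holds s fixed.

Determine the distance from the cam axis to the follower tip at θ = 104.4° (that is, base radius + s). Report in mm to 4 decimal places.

seg 1 [0°–96°] dwell: s stays 0.0000
seg 2 [96°–129.3°] cycloidal, h=22: θ=104.4° here. β=8.4, B=33.3. 22·(0.2523 − sin(2π·0.2523)/(2π)) = 2.0485 → s = 2.0485
radial distance = base radius + s = 17 + 2.0485 = 19.0485

19.0485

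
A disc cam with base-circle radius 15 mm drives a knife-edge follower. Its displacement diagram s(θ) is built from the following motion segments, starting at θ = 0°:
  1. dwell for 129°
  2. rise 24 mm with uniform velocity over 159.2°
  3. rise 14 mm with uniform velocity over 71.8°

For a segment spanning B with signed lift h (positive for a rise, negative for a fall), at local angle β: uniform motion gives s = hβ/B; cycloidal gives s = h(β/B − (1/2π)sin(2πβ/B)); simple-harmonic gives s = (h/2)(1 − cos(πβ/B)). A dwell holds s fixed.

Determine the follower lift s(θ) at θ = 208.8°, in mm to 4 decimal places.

seg 1 [0°–129°] dwell: s stays 0.0000
seg 2 [129°–288.2°] uniform, h=24: θ=208.8° here. β=79.8, B=159.2. 24·79.8/159.2 = 12.0302 → s = 12.0302

12.0302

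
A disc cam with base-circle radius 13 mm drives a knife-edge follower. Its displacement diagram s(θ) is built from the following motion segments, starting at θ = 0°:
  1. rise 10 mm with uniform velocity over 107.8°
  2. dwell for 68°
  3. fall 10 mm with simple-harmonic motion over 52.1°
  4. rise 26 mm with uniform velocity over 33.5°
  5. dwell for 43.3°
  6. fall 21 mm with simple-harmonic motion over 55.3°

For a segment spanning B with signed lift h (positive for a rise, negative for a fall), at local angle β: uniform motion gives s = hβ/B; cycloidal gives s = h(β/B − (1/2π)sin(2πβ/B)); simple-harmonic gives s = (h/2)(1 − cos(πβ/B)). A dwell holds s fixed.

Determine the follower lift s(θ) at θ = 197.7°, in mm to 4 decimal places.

seg 1 [0°–107.8°] uniform, h=10: full span → s += 10 → s = 10.0000
seg 2 [107.8°–175.8°] dwell: s stays 10.0000
seg 3 [175.8°–227.9°] simple-harmonic, h=-10: θ=197.7° here. β=21.9, B=52.1. -10/2·(1 − cos(π·0.4203)) = -3.7618 → s = 6.2382

6.2382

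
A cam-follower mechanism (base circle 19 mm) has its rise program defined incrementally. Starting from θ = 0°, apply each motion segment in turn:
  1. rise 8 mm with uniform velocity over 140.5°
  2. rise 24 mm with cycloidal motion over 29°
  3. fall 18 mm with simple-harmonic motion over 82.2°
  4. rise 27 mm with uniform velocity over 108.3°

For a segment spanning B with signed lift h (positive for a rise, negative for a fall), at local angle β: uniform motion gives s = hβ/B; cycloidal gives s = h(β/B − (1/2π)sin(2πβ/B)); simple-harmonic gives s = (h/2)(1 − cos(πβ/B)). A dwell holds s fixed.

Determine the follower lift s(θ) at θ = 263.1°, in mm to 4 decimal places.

seg 1 [0°–140.5°] uniform, h=8: full span → s += 8 → s = 8.0000
seg 2 [140.5°–169.5°] cycloidal, h=24: full span → s += 24 → s = 32.0000
seg 3 [169.5°–251.7°] simple-harmonic, h=-18: full span → s += -18 → s = 14.0000
seg 4 [251.7°–360°] uniform, h=27: θ=263.1° here. β=11.4, B=108.3. 27·11.4/108.3 = 2.8421 → s = 16.8421

16.8421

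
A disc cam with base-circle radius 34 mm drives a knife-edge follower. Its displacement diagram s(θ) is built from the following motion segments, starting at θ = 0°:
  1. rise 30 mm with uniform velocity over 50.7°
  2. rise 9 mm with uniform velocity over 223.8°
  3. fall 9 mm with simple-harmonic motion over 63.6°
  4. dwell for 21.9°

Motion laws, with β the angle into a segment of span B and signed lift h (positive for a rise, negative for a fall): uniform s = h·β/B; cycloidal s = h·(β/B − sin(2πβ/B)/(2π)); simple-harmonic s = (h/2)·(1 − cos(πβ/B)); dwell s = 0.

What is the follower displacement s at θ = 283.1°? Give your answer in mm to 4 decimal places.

seg 1 [0°–50.7°] uniform, h=30: full span → s += 30 → s = 30.0000
seg 2 [50.7°–274.5°] uniform, h=9: full span → s += 9 → s = 39.0000
seg 3 [274.5°–338.1°] simple-harmonic, h=-9: θ=283.1° here. β=8.6, B=63.6. -9/2·(1 − cos(π·0.1352)) = -0.4000 → s = 38.6000

38.6000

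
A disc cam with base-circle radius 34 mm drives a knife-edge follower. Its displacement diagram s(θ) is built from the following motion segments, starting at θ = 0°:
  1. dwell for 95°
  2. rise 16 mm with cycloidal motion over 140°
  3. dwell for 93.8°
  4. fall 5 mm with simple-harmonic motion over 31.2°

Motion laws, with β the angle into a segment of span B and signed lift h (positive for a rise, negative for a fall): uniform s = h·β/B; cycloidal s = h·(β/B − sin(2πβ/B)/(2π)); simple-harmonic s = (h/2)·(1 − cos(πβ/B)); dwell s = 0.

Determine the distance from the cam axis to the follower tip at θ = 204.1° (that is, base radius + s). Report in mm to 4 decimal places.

seg 1 [0°–95°] dwell: s stays 0.0000
seg 2 [95°–235°] cycloidal, h=16: θ=204.1° here. β=109.1, B=140. 16·(0.7793 − sin(2π·0.7793)/(2π)) = 14.9721 → s = 14.9721
radial distance = base radius + s = 34 + 14.9721 = 48.9721

48.9721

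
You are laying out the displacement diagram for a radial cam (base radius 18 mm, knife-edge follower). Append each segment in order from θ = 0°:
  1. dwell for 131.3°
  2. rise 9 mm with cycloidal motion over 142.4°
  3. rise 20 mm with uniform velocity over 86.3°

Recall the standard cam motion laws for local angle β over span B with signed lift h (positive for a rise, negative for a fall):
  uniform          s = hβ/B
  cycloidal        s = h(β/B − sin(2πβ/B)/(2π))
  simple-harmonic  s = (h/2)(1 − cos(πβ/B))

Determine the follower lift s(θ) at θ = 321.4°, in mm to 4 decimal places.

seg 1 [0°–131.3°] dwell: s stays 0.0000
seg 2 [131.3°–273.7°] cycloidal, h=9: full span → s += 9 → s = 9.0000
seg 3 [273.7°–360°] uniform, h=20: θ=321.4° here. β=47.7, B=86.3. 20·47.7/86.3 = 11.0545 → s = 20.0545

20.0545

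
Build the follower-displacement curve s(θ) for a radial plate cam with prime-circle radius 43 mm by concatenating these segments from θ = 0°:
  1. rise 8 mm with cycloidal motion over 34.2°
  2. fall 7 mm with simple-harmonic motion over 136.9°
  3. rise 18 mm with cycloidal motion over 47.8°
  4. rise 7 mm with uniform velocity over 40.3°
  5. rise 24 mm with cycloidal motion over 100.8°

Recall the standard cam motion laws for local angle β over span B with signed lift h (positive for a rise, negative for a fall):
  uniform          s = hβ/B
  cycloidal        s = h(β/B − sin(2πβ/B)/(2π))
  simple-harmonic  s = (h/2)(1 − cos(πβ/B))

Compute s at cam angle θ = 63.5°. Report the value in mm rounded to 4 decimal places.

seg 1 [0°–34.2°] cycloidal, h=8: full span → s += 8 → s = 8.0000
seg 2 [34.2°–171.1°] simple-harmonic, h=-7: θ=63.5° here. β=29.3, B=136.9. -7/2·(1 − cos(π·0.2140)) = -0.7618 → s = 7.2382

7.2382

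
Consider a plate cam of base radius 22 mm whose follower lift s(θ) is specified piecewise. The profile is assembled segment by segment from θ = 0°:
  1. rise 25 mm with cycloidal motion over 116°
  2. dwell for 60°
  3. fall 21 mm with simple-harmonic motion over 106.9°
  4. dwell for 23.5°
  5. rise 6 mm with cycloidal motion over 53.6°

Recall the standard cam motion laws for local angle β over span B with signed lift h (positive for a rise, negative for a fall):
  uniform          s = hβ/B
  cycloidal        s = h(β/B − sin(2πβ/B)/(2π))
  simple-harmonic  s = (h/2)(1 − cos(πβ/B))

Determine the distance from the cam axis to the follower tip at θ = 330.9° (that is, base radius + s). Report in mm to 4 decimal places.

seg 1 [0°–116°] cycloidal, h=25: full span → s += 25 → s = 25.0000
seg 2 [116°–176°] dwell: s stays 25.0000
seg 3 [176°–282.9°] simple-harmonic, h=-21: full span → s += -21 → s = 4.0000
seg 4 [282.9°–306.4°] dwell: s stays 4.0000
seg 5 [306.4°–360°] cycloidal, h=6: θ=330.9° here. β=24.5, B=53.6. 6·(0.4571 − sin(2π·0.4571)/(2π)) = 2.4882 → s = 6.4882
radial distance = base radius + s = 22 + 6.4882 = 28.4882

28.4882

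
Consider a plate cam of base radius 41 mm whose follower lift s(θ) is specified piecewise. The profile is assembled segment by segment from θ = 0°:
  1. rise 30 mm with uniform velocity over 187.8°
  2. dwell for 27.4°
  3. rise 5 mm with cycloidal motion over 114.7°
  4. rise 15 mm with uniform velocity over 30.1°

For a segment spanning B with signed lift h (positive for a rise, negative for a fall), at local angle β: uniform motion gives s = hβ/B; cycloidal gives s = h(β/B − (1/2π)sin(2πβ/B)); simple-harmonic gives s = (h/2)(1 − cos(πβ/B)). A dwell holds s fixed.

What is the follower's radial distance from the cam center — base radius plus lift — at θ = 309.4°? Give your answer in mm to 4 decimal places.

seg 1 [0°–187.8°] uniform, h=30: full span → s += 30 → s = 30.0000
seg 2 [187.8°–215.2°] dwell: s stays 30.0000
seg 3 [215.2°–329.9°] cycloidal, h=5: θ=309.4° here. β=94.2, B=114.7. 5·(0.8213 − sin(2π·0.8213)/(2π)) = 4.8237 → s = 34.8237
radial distance = base radius + s = 41 + 34.8237 = 75.8237

75.8237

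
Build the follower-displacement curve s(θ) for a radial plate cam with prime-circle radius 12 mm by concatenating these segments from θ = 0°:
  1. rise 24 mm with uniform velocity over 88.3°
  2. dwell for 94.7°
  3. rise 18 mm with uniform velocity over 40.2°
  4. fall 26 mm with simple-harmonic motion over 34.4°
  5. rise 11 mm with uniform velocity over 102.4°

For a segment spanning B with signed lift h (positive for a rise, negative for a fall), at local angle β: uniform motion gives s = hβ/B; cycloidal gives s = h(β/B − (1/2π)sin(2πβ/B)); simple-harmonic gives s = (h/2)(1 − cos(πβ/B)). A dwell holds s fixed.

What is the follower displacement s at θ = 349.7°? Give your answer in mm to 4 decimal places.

seg 1 [0°–88.3°] uniform, h=24: full span → s += 24 → s = 24.0000
seg 2 [88.3°–183°] dwell: s stays 24.0000
seg 3 [183°–223.2°] uniform, h=18: full span → s += 18 → s = 42.0000
seg 4 [223.2°–257.6°] simple-harmonic, h=-26: full span → s += -26 → s = 16.0000
seg 5 [257.6°–360°] uniform, h=11: θ=349.7° here. β=92.1, B=102.4. 11·92.1/102.4 = 9.8936 → s = 25.8936

25.8936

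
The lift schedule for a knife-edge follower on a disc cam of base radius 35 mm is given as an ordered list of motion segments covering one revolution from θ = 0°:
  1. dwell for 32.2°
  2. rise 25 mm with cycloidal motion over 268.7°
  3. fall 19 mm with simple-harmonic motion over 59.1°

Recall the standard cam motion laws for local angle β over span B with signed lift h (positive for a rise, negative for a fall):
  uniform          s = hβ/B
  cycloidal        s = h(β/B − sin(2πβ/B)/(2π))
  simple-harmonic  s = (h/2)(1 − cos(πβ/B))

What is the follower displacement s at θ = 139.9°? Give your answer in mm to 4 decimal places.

seg 1 [0°–32.2°] dwell: s stays 0.0000
seg 2 [32.2°–300.9°] cycloidal, h=25: θ=139.9° here. β=107.7, B=268.7. 25·(0.4008 − sin(2π·0.4008)/(2π)) = 7.6983 → s = 7.6983

7.6983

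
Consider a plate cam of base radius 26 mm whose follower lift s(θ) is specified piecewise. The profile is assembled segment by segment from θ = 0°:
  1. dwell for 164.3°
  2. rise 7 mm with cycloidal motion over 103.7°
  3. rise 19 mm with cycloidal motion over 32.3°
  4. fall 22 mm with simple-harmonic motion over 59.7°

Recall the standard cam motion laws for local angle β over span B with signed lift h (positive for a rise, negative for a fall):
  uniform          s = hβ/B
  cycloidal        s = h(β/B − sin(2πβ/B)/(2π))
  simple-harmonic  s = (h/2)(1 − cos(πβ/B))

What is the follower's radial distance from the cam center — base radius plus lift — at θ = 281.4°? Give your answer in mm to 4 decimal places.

seg 1 [0°–164.3°] dwell: s stays 0.0000
seg 2 [164.3°–268°] cycloidal, h=7: full span → s += 7 → s = 7.0000
seg 3 [268°–300.3°] cycloidal, h=19: θ=281.4° here. β=13.4, B=32.3. 19·(0.4149 − sin(2π·0.4149)/(2π)) = 6.3408 → s = 13.3408
radial distance = base radius + s = 26 + 13.3408 = 39.3408

39.3408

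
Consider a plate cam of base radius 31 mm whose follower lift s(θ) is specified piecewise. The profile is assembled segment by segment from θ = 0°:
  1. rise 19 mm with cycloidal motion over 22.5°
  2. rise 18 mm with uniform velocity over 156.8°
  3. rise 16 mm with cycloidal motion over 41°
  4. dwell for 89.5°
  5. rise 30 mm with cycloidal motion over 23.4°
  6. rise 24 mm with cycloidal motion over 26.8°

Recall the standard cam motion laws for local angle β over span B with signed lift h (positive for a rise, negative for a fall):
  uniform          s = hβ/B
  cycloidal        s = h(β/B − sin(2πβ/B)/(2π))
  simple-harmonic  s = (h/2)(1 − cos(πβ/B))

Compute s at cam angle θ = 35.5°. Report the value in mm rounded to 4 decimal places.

seg 1 [0°–22.5°] cycloidal, h=19: full span → s += 19 → s = 19.0000
seg 2 [22.5°–179.3°] uniform, h=18: θ=35.5° here. β=13, B=156.8. 18·13/156.8 = 1.4923 → s = 20.4923

20.4923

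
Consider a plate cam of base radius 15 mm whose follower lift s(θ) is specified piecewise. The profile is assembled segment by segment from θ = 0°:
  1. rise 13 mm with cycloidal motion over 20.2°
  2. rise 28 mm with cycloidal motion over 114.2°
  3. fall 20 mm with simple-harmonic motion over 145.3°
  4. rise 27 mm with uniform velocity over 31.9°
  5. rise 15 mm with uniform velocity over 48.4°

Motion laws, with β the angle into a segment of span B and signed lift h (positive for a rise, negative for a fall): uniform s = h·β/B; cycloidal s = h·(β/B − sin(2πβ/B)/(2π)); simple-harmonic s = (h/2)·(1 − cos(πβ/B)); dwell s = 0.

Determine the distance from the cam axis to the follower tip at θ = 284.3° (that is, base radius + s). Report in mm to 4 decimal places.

seg 1 [0°–20.2°] cycloidal, h=13: full span → s += 13 → s = 13.0000
seg 2 [20.2°–134.4°] cycloidal, h=28: full span → s += 28 → s = 41.0000
seg 3 [134.4°–279.7°] simple-harmonic, h=-20: full span → s += -20 → s = 21.0000
seg 4 [279.7°–311.6°] uniform, h=27: θ=284.3° here. β=4.6, B=31.9. 27·4.6/31.9 = 3.8934 → s = 24.8934
radial distance = base radius + s = 15 + 24.8934 = 39.8934

39.8934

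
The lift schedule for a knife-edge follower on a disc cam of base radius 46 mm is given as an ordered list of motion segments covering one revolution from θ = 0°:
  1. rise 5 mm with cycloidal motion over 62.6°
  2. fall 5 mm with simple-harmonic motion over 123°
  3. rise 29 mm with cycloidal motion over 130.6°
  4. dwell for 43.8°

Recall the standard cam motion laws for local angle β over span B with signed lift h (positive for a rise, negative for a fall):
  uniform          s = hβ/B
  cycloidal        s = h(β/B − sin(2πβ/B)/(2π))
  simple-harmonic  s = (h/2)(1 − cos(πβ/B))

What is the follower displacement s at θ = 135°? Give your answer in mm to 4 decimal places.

seg 1 [0°–62.6°] cycloidal, h=5: full span → s += 5 → s = 5.0000
seg 2 [62.6°–185.6°] simple-harmonic, h=-5: θ=135° here. β=72.4, B=123. -5/2·(1 − cos(π·0.5886)) = -3.1870 → s = 1.8130

1.8130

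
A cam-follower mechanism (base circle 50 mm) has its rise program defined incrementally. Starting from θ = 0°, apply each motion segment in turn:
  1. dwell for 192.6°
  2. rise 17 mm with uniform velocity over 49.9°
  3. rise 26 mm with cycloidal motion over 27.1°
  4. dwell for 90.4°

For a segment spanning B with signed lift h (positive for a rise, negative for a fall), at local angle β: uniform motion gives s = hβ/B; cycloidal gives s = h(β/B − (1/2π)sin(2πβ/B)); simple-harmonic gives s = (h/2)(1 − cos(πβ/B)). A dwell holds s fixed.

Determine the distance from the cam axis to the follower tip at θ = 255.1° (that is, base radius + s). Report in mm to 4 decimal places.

seg 1 [0°–192.6°] dwell: s stays 0.0000
seg 2 [192.6°–242.5°] uniform, h=17: full span → s += 17 → s = 17.0000
seg 3 [242.5°–269.6°] cycloidal, h=26: θ=255.1° here. β=12.6, B=27.1. 26·(0.4649 − sin(2π·0.4649)/(2π)) = 11.1845 → s = 28.1845
radial distance = base radius + s = 50 + 28.1845 = 78.1845

78.1845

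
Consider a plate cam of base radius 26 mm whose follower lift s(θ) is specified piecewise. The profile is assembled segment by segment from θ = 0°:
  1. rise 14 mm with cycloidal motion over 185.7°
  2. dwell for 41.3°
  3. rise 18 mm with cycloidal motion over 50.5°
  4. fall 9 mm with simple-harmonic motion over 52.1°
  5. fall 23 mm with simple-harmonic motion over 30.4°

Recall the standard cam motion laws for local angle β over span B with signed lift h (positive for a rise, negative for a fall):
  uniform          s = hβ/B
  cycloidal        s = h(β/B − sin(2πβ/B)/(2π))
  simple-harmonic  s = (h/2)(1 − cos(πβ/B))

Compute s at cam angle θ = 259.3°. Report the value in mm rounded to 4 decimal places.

seg 1 [0°–185.7°] cycloidal, h=14: full span → s += 14 → s = 14.0000
seg 2 [185.7°–227°] dwell: s stays 14.0000
seg 3 [227°–277.5°] cycloidal, h=18: θ=259.3° here. β=32.3, B=50.5. 18·(0.6396 − sin(2π·0.6396)/(2π)) = 13.7157 → s = 27.7157

27.7157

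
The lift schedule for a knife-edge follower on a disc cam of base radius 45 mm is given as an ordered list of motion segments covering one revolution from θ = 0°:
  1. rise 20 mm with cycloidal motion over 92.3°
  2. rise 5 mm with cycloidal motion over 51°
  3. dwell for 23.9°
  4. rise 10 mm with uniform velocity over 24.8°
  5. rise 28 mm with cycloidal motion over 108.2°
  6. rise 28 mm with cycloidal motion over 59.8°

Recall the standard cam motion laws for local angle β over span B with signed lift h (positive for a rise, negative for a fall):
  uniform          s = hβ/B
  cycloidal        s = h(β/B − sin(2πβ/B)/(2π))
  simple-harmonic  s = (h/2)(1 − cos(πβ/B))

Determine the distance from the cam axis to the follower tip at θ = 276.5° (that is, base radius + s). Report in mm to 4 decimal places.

seg 1 [0°–92.3°] cycloidal, h=20: full span → s += 20 → s = 20.0000
seg 2 [92.3°–143.3°] cycloidal, h=5: full span → s += 5 → s = 25.0000
seg 3 [143.3°–167.2°] dwell: s stays 25.0000
seg 4 [167.2°–192°] uniform, h=10: full span → s += 10 → s = 35.0000
seg 5 [192°–300.2°] cycloidal, h=28: θ=276.5° here. β=84.5, B=108.2. 28·(0.7810 − sin(2π·0.7810)/(2π)) = 26.2392 → s = 61.2392
radial distance = base radius + s = 45 + 61.2392 = 106.2392

106.2392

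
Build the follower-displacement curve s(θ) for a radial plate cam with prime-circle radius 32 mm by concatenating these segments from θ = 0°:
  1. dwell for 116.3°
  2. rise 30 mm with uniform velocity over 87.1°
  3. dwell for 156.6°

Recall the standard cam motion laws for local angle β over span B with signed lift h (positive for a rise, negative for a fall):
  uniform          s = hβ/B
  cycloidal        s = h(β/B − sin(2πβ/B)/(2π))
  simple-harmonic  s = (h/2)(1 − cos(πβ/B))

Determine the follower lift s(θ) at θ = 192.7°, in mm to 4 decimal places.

seg 1 [0°–116.3°] dwell: s stays 0.0000
seg 2 [116.3°–203.4°] uniform, h=30: θ=192.7° here. β=76.4, B=87.1. 30·76.4/87.1 = 26.3146 → s = 26.3146

26.3146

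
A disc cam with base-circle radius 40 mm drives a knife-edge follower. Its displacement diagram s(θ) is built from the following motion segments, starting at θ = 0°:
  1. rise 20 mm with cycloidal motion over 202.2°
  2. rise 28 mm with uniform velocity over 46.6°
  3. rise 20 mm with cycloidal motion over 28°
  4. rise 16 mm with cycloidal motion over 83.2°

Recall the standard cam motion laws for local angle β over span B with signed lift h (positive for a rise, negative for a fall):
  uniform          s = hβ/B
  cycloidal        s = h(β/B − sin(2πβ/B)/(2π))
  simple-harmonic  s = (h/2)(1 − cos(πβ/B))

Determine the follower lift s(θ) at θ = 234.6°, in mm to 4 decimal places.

seg 1 [0°–202.2°] cycloidal, h=20: full span → s += 20 → s = 20.0000
seg 2 [202.2°–248.8°] uniform, h=28: θ=234.6° here. β=32.4, B=46.6. 28·32.4/46.6 = 19.4678 → s = 39.4678

39.4678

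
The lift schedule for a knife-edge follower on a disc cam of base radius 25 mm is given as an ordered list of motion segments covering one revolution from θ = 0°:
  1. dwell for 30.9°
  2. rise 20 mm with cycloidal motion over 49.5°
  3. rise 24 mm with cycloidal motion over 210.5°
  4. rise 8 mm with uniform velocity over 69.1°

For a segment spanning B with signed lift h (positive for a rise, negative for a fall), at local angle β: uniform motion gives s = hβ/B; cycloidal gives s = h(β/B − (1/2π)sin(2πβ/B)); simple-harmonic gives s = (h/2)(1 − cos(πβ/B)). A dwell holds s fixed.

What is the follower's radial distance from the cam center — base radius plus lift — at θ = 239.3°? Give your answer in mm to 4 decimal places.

seg 1 [0°–30.9°] dwell: s stays 0.0000
seg 2 [30.9°–80.4°] cycloidal, h=20: full span → s += 20 → s = 20.0000
seg 3 [80.4°–290.9°] cycloidal, h=24: θ=239.3° here. β=158.9, B=210.5. 24·(0.7549 − sin(2π·0.7549)/(2π)) = 21.9348 → s = 41.9348
radial distance = base radius + s = 25 + 41.9348 = 66.9348

66.9348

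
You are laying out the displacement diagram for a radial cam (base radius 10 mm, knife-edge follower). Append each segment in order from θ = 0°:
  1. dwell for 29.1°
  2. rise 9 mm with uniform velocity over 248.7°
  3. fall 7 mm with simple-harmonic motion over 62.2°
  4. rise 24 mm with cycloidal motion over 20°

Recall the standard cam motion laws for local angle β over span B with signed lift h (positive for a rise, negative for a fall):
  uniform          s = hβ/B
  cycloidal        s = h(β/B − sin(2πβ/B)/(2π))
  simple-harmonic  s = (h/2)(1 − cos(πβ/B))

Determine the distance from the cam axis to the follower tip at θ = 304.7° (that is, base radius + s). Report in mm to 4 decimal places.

seg 1 [0°–29.1°] dwell: s stays 0.0000
seg 2 [29.1°–277.8°] uniform, h=9: full span → s += 9 → s = 9.0000
seg 3 [277.8°–340°] simple-harmonic, h=-7: θ=304.7° here. β=26.9, B=62.2. -7/2·(1 − cos(π·0.4325)) = -2.7631 → s = 6.2369
radial distance = base radius + s = 10 + 6.2369 = 16.2369

16.2369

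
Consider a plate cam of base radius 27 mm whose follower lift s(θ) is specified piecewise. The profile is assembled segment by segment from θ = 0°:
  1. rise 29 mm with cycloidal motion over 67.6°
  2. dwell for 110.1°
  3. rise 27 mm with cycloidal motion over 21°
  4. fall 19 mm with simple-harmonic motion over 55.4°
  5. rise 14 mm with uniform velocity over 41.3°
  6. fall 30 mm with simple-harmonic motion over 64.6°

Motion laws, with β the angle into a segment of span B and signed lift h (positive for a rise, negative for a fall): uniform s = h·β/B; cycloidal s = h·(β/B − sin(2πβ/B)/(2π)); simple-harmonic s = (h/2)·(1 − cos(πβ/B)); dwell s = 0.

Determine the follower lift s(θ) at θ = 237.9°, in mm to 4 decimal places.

seg 1 [0°–67.6°] cycloidal, h=29: full span → s += 29 → s = 29.0000
seg 2 [67.6°–177.7°] dwell: s stays 29.0000
seg 3 [177.7°–198.7°] cycloidal, h=27: full span → s += 27 → s = 56.0000
seg 4 [198.7°–254.1°] simple-harmonic, h=-19: θ=237.9° here. β=39.2, B=55.4. -19/2·(1 − cos(π·0.7076)) = -15.2654 → s = 40.7346

40.7346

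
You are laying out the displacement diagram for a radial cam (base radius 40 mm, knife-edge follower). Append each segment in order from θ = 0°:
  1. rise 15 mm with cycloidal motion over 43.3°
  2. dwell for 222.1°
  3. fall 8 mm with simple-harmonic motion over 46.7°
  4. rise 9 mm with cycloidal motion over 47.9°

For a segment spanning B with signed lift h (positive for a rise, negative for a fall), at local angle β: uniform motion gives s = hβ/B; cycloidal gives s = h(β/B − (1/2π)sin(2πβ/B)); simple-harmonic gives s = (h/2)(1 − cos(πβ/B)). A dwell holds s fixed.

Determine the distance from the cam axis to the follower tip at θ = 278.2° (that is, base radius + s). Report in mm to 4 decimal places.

seg 1 [0°–43.3°] cycloidal, h=15: full span → s += 15 → s = 15.0000
seg 2 [43.3°–265.4°] dwell: s stays 15.0000
seg 3 [265.4°–312.1°] simple-harmonic, h=-8: θ=278.2° here. β=12.8, B=46.7. -8/2·(1 − cos(π·0.2741)) = -1.3935 → s = 13.6065
radial distance = base radius + s = 40 + 13.6065 = 53.6065

53.6065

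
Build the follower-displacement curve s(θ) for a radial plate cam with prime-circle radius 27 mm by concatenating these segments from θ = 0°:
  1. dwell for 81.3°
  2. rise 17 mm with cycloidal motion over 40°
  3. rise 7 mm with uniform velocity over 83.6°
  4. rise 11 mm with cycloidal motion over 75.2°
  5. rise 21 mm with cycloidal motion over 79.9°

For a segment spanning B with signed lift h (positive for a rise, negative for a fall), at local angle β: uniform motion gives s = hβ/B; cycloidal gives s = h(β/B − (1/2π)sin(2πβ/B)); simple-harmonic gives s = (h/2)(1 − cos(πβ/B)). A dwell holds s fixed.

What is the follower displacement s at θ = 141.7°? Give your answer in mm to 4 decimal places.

seg 1 [0°–81.3°] dwell: s stays 0.0000
seg 2 [81.3°–121.3°] cycloidal, h=17: full span → s += 17 → s = 17.0000
seg 3 [121.3°–204.9°] uniform, h=7: θ=141.7° here. β=20.4, B=83.6. 7·20.4/83.6 = 1.7081 → s = 18.7081

18.7081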